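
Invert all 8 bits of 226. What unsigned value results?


226 ^ 255 = 29

29


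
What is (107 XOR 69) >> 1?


Step 1: 107 ^ 69 = 46
Step 2: 46 >> 1 = 23

23


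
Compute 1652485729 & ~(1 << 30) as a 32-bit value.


1652485729 & ~(1 << 30) = 578743905

578743905


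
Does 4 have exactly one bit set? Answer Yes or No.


0b100. Only one bit set => Yes

Yes


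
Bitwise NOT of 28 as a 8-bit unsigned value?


~0b11100 = 0b11100011 = 227 (8-bit unsigned)

227


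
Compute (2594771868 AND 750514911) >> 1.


Step 1: 2594771868 & 750514911 = 145298076
Step 2: 145298076 >> 1 = 72649038

72649038


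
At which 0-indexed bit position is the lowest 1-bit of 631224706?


0b100101100111111011100110000010. Lowest set bit at position 1

1


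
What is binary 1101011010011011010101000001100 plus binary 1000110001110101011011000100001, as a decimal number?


1101011010011011010101000001100 + 1000110001110101011011000100001 = 10110001100010000110000000101101 = 2978504749

2978504749


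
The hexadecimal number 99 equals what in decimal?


99 hex = 153 decimal

153


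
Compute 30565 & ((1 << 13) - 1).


30565 & 8191 = 5989

5989


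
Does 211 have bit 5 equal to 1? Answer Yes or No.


0b11010011, bit 5 = 0. No

No


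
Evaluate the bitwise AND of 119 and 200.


0b1110111 & 0b11001000 = 0b1000000 = 64

64


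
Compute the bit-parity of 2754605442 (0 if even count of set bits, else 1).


0b10100100001011111111000110000010 has 15 ones => parity 1

1


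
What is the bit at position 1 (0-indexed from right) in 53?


0b110101, position 1 = 0

0


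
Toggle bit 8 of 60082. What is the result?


60082 ^ (1 << 8) = 60082 ^ 256 = 60338

60338


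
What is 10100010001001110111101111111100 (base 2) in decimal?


10100010001001110111101111111100 in decimal = 2720496636

2720496636


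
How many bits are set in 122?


0b1111010 has 5 set bits

5


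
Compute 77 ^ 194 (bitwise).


0b1001101 ^ 0b11000010 = 0b10001111 = 143

143


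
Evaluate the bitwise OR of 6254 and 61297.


0b1100001101110 | 0b1110111101110001 = 0b1111111101111111 = 65407

65407


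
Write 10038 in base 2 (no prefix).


10038 = 10011100110110 in binary

10011100110110


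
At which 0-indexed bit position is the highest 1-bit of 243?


0b11110011. Highest set bit at position 7

7


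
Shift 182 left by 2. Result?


0b10110110 << 2 = 0b1011011000 = 728

728


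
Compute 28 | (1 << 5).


28 | (1 << 5) = 28 | 32 = 60

60


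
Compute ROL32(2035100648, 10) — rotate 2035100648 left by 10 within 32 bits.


Rotate 0b1111001010011010010101111101000 left by 10 (32-bit) = 0b110100101011111010000111100101 = 883925477

883925477


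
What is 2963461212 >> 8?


0b10110000101000101101010001011100 >> 8 = 0b101100001010001011010100 = 11576020

11576020


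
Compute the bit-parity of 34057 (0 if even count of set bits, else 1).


0b1000010100001001 has 5 ones => parity 1

1


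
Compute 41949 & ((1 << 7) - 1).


41949 & 127 = 93

93


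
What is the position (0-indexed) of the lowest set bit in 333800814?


0b10011111001010110010101101110. Lowest set bit at position 1

1


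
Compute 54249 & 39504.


0b1101001111101001 & 0b1001101001010000 = 0b1001001001000000 = 37440

37440


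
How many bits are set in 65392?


0b1111111101110000 has 11 set bits

11


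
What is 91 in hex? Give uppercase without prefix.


91 = 5B hex

5B


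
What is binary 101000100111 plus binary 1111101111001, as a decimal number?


101000100111 + 1111101111001 = 10100110100000 = 10656

10656


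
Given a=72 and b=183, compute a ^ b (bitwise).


72 ^ 183 = 255

255


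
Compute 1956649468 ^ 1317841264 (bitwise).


0b1110100101000000001100111111100 ^ 0b1001110100011001010100101110000 = 0b111010001011001011000010001100 = 976007308

976007308


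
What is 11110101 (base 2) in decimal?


11110101 in decimal = 245

245


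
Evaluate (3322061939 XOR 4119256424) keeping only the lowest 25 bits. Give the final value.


Step 1: 3322061939 ^ 4119256424 = 864319771
Step 2: 864319771 & 33554431 = 25458971

25458971


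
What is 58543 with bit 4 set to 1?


58543 | (1 << 4) = 58543 | 16 = 58559

58559


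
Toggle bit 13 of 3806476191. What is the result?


3806476191 ^ (1 << 13) = 3806476191 ^ 8192 = 3806467999

3806467999


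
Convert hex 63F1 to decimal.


63F1 hex = 25585 decimal

25585


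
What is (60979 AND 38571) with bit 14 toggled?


Step 1: 60979 & 38571 = 34339
Step 2: 34339 ^ (1 << 14) = 34339 ^ 16384 = 50723

50723


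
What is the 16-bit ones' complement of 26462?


26462 ^ 65535 = 39073

39073


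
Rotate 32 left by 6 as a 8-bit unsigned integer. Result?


Rotate 0b100000 left by 6 (8-bit) = 0b1000 = 8

8


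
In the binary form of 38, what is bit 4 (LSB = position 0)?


0b100110, position 4 = 0

0


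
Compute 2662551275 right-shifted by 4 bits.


0b10011110101100110100111011101011 >> 4 = 0b1001111010110011010011101110 = 166409454

166409454


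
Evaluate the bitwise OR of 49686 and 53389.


0b1100001000010110 | 0b1101000010001101 = 0b1101001010011111 = 53919

53919


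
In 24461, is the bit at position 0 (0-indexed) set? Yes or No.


0b101111110001101, bit 0 = 1. Yes

Yes


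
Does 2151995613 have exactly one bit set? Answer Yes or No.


0b10000000010001001101100011011101. Multiple bits set => No

No


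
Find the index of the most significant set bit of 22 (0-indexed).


0b10110. Highest set bit at position 4

4


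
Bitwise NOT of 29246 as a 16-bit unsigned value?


~0b111001000111110 = 0b1000110111000001 = 36289 (16-bit unsigned)

36289


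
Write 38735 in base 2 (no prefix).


38735 = 1001011101001111 in binary

1001011101001111


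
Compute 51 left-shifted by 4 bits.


0b110011 << 4 = 0b1100110000 = 816

816


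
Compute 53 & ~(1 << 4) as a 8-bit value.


53 & ~(1 << 4) = 37

37


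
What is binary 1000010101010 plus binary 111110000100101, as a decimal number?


1000010101010 + 111110000100101 = 1000110011001111 = 36047

36047


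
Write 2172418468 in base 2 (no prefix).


2172418468 = 10000001011111000111100110100100 in binary

10000001011111000111100110100100


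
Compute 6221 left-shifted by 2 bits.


0b1100001001101 << 2 = 0b110000100110100 = 24884

24884


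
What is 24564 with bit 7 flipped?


24564 ^ (1 << 7) = 24564 ^ 128 = 24436

24436


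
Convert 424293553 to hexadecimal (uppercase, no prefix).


424293553 = 194A34B1 hex

194A34B1


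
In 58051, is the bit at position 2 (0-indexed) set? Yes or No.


0b1110001011000011, bit 2 = 0. No

No


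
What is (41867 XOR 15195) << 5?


Step 1: 41867 ^ 15195 = 39120
Step 2: 39120 << 5 = 1251840

1251840


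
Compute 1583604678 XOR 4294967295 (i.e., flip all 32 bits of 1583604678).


1583604678 ^ 4294967295 = 2711362617

2711362617


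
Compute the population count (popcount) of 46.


0b101110 has 4 set bits

4


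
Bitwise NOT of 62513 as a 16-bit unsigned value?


~0b1111010000110001 = 0b101111001110 = 3022 (16-bit unsigned)

3022


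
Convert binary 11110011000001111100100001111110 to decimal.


11110011000001111100100001111110 in decimal = 4077373566

4077373566


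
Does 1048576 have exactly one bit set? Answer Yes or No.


0b100000000000000000000. Only one bit set => Yes

Yes


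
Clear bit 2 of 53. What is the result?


53 & ~(1 << 2) = 49

49


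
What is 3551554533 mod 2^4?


3551554533 & 15 = 5

5


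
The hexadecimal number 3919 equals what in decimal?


3919 hex = 14617 decimal

14617


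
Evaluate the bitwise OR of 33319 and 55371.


0b1000001000100111 | 0b1101100001001011 = 0b1101101001101111 = 55919

55919


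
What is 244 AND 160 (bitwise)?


0b11110100 & 0b10100000 = 0b10100000 = 160

160


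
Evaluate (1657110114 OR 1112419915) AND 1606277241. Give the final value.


Step 1: 1657110114 | 1112419915 = 1657765483
Step 2: 1657765483 & 1606277241 = 1116559465

1116559465


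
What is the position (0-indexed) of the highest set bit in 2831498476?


0b10101000110001010011110011101100. Highest set bit at position 31

31


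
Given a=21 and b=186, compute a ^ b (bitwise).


21 ^ 186 = 175

175


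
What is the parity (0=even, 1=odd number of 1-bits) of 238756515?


0b1110001110110010001010100011 has 14 ones => parity 0

0


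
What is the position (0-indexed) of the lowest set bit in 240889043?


0b1110010110111010110011010011. Lowest set bit at position 0

0


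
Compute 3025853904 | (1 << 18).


3025853904 | (1 << 18) = 3025853904 | 262144 = 3026116048

3026116048


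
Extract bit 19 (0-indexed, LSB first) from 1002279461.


0b111011101111011001001000100101, position 19 = 1

1


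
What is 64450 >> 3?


0b1111101111000010 >> 3 = 0b1111101111000 = 8056

8056


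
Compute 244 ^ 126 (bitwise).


0b11110100 ^ 0b1111110 = 0b10001010 = 138

138


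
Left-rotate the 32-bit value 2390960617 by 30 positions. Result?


Rotate 0b10001110100000110010100111101001 left by 30 (32-bit) = 0b1100011101000001100101001111010 = 1671481978

1671481978


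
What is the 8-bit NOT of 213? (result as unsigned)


~0b11010101 = 0b101010 = 42 (8-bit unsigned)

42


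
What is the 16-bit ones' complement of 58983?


58983 ^ 65535 = 6552

6552


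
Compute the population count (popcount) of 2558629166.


0b10011000100000011001010100101110 has 13 set bits

13


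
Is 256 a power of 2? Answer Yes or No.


0b100000000. Only one bit set => Yes

Yes


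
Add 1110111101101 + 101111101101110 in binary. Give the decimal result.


1110111101101 + 101111101101110 = 111110101011011 = 32091

32091


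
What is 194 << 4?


0b11000010 << 4 = 0b110000100000 = 3104

3104


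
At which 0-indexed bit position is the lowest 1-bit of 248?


0b11111000. Lowest set bit at position 3

3


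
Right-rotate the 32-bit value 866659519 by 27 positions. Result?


Rotate 0b110011101010000010110010111111 right by 27 (32-bit) = 0b1110101000001011001011111100110 = 1963300838

1963300838


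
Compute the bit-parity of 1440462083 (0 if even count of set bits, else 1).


0b1010101110110111011010100000011 has 17 ones => parity 1

1


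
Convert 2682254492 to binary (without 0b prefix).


2682254492 = 10011111110111111111010010011100 in binary

10011111110111111111010010011100


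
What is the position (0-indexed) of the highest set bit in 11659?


0b10110110001011. Highest set bit at position 13

13


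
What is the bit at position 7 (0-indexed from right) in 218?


0b11011010, position 7 = 1

1


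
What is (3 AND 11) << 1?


Step 1: 3 & 11 = 3
Step 2: 3 << 1 = 6

6


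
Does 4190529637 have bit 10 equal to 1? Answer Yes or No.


0b11111001110001100110100001100101, bit 10 = 0. No

No


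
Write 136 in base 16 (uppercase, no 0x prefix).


136 = 88 hex

88


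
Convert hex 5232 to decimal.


5232 hex = 21042 decimal

21042


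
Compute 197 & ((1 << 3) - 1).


197 & 7 = 5

5


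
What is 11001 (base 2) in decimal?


11001 in decimal = 25

25


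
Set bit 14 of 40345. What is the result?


40345 | (1 << 14) = 40345 | 16384 = 56729

56729


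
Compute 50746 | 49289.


0b1100011000111010 | 0b1100000010001001 = 0b1100011010111011 = 50875

50875


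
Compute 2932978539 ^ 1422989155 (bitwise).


0b10101110110100011011001101101011 ^ 0b1010100110100010001011101100011 = 0b11111010000000001010010000001000 = 4194345992

4194345992


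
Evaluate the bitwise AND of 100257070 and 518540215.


0b101111110011100110100101110 & 0b11110111010000100101110110111 = 0b100111010000100100100100110 = 82331942

82331942


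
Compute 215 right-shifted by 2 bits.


0b11010111 >> 2 = 0b110101 = 53

53


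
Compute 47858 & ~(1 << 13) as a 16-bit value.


47858 & ~(1 << 13) = 39666

39666


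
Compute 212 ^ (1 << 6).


212 ^ (1 << 6) = 212 ^ 64 = 148

148


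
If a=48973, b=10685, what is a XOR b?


48973 ^ 10685 = 38640

38640


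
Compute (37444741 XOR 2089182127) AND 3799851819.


Step 1: 37444741 ^ 2089182127 = 2126331690
Step 2: 2126331690 & 3799851819 = 1648173866

1648173866


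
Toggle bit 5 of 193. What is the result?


193 ^ (1 << 5) = 193 ^ 32 = 225

225


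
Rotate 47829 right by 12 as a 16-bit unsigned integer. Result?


Rotate 0b1011101011010101 right by 12 (16-bit) = 0b1010110101011011 = 44379

44379


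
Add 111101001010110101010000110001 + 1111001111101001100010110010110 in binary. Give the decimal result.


111101001010110101010000110001 + 1111001111101001100010110010110 = 10110111001000000001100111000111 = 3072334279

3072334279


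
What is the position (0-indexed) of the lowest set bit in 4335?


0b1000011101111. Lowest set bit at position 0

0


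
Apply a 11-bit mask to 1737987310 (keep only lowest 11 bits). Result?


1737987310 & 2047 = 1262

1262


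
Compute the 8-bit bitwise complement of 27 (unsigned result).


~0b11011 = 0b11100100 = 228 (8-bit unsigned)

228


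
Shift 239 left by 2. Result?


0b11101111 << 2 = 0b1110111100 = 956

956


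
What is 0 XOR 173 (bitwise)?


0b0 ^ 0b10101101 = 0b10101101 = 173

173


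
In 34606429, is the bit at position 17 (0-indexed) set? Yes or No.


0b10000100000000110101011101, bit 17 = 0. No

No


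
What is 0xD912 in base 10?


D912 hex = 55570 decimal

55570


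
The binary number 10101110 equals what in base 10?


10101110 in decimal = 174

174


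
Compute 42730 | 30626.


0b1010011011101010 | 0b111011110100010 = 0b1111011111101010 = 63466

63466


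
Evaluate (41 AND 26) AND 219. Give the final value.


Step 1: 41 & 26 = 8
Step 2: 8 & 219 = 8

8


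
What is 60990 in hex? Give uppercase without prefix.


60990 = EE3E hex

EE3E


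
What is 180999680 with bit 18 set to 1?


180999680 | (1 << 18) = 180999680 | 262144 = 181261824

181261824


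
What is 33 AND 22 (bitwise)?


0b100001 & 0b10110 = 0b0 = 0

0


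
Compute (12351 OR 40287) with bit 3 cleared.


Step 1: 12351 | 40287 = 48511
Step 2: 48511 & ~(1 << 3) = 48503

48503


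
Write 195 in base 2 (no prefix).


195 = 11000011 in binary

11000011


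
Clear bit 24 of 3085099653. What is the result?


3085099653 & ~(1 << 24) = 3068322437

3068322437


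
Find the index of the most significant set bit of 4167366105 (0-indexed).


0b11111000011001001111010111011001. Highest set bit at position 31

31


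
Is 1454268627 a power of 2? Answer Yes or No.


0b1010110101011100110000011010011. Multiple bits set => No

No


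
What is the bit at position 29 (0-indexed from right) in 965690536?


0b111001100011110100010010101000, position 29 = 1

1


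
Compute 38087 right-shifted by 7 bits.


0b1001010011000111 >> 7 = 0b100101001 = 297

297


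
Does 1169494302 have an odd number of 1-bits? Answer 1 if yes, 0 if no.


0b1000101101101010001000100011110 has 14 ones => parity 0

0


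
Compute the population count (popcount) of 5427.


0b1010100110011 has 7 set bits

7


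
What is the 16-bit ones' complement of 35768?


35768 ^ 65535 = 29767

29767


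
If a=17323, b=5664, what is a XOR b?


17323 ^ 5664 = 21899

21899


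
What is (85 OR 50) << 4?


Step 1: 85 | 50 = 119
Step 2: 119 << 4 = 1904

1904


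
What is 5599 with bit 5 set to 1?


5599 | (1 << 5) = 5599 | 32 = 5631

5631


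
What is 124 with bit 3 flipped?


124 ^ (1 << 3) = 124 ^ 8 = 116

116


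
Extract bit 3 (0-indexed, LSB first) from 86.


0b1010110, position 3 = 0

0


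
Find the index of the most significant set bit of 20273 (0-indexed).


0b100111100110001. Highest set bit at position 14

14


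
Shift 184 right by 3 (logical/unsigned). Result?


0b10111000 >> 3 = 0b10111 = 23

23


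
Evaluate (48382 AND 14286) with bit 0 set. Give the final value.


Step 1: 48382 & 14286 = 13518
Step 2: 13518 | (1 << 0) = 13518 | 1 = 13519

13519


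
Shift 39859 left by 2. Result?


0b1001101110110011 << 2 = 0b100110111011001100 = 159436

159436


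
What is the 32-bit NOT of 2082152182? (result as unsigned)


~0b1111100000110110001111011110110 = 0b10000011111001001110000100001001 = 2212815113 (32-bit unsigned)

2212815113


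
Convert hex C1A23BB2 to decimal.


C1A23BB2 hex = 3248634802 decimal

3248634802


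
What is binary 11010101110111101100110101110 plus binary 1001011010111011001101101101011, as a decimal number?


11010101110111101100110101110 + 1001011010111011001101101101011 = 1100110000110010111010100011001 = 1712944409

1712944409


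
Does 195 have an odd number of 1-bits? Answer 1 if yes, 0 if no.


0b11000011 has 4 ones => parity 0

0


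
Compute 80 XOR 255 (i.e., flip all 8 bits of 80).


80 ^ 255 = 175

175


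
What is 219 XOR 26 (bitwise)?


0b11011011 ^ 0b11010 = 0b11000001 = 193

193


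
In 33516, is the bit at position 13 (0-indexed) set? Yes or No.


0b1000001011101100, bit 13 = 0. No

No


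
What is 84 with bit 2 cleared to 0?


84 & ~(1 << 2) = 80

80


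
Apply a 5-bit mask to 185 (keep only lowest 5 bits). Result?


185 & 31 = 25

25


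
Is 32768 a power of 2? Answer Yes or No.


0b1000000000000000. Only one bit set => Yes

Yes


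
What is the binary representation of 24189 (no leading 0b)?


24189 = 101111001111101 in binary

101111001111101


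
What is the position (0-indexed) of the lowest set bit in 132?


0b10000100. Lowest set bit at position 2

2


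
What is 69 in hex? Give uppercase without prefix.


69 = 45 hex

45


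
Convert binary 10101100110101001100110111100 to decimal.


10101100110101001100110111100 in decimal = 362453436

362453436


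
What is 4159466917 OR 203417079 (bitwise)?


0b11110111111011000110110110100101 | 0b1100000111111110010111110111 = 0b11111111111111111110110111110111 = 4294962679

4294962679


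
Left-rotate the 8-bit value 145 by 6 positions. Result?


Rotate 0b10010001 left by 6 (8-bit) = 0b1100100 = 100

100


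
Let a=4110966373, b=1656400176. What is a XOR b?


4110966373 ^ 1656400176 = 2545088341

2545088341


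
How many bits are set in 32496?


0b111111011110000 has 10 set bits

10


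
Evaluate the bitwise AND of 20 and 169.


0b10100 & 0b10101001 = 0b0 = 0

0


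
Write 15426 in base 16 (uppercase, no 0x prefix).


15426 = 3C42 hex

3C42


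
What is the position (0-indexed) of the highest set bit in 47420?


0b1011100100111100. Highest set bit at position 15

15


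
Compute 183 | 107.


0b10110111 | 0b1101011 = 0b11111111 = 255

255


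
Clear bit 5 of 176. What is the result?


176 & ~(1 << 5) = 144

144


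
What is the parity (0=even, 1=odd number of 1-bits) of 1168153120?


0b1000101101000001001101000100000 has 10 ones => parity 0

0


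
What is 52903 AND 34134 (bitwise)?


0b1100111010100111 & 0b1000010101010110 = 0b1000010000000110 = 33798

33798


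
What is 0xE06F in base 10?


E06F hex = 57455 decimal

57455


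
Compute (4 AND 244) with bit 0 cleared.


Step 1: 4 & 244 = 4
Step 2: 4 & ~(1 << 0) = 4

4


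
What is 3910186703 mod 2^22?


3910186703 & 4194303 = 1095375

1095375


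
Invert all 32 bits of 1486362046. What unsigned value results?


1486362046 ^ 4294967295 = 2808605249

2808605249


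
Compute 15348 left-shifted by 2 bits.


0b11101111110100 << 2 = 0b1110111111010000 = 61392

61392


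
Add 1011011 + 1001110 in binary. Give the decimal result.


1011011 + 1001110 = 10101001 = 169

169


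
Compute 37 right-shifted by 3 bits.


0b100101 >> 3 = 0b100 = 4

4


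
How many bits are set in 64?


0b1000000 has 1 set bits

1


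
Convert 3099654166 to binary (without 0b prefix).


3099654166 = 10111000110000001111100000010110 in binary

10111000110000001111100000010110


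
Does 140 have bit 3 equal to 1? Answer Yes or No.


0b10001100, bit 3 = 1. Yes

Yes


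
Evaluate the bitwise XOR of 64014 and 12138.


0b1111101000001110 ^ 0b10111101101010 = 0b1101010101100100 = 54628

54628


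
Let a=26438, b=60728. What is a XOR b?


26438 ^ 60728 = 35454

35454


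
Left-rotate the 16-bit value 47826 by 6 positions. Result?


Rotate 0b1011101011010010 left by 6 (16-bit) = 0b1011010010101110 = 46254

46254


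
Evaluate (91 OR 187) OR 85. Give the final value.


Step 1: 91 | 187 = 251
Step 2: 251 | 85 = 255

255


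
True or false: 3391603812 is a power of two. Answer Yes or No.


0b11001010001001111100010001100100. Multiple bits set => No

No


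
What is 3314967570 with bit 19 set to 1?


3314967570 | (1 << 19) = 3314967570 | 524288 = 3315491858

3315491858


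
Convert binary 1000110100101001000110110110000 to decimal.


1000110100101001000110110110000 in decimal = 1184140720

1184140720


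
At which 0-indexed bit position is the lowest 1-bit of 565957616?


0b100001101110111101001111110000. Lowest set bit at position 4

4


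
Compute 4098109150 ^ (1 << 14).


4098109150 ^ (1 << 14) = 4098109150 ^ 16384 = 4098125534

4098125534


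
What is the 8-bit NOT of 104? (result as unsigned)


~0b1101000 = 0b10010111 = 151 (8-bit unsigned)

151


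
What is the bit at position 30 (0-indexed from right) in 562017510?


0b100001011111111011010011100110, position 30 = 0

0


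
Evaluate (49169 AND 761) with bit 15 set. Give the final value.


Step 1: 49169 & 761 = 17
Step 2: 17 | (1 << 15) = 17 | 32768 = 32785

32785


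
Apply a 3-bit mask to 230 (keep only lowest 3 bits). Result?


230 & 7 = 6

6


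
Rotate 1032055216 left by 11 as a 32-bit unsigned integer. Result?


Rotate 0b111101100000111110100110110000 left by 11 (32-bit) = 0b11111010011011000000111101100 = 525173228

525173228


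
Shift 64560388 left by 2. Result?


0b11110110010001110100000100 << 2 = 0b1111011001000111010000010000 = 258241552

258241552


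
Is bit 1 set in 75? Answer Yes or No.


0b1001011, bit 1 = 1. Yes

Yes


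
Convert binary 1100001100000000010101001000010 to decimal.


1100001100000000010101001000010 in decimal = 1635789378

1635789378


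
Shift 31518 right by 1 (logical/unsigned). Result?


0b111101100011110 >> 1 = 0b11110110001111 = 15759

15759


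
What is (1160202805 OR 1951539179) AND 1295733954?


Step 1: 1160202805 | 1951539179 = 1970757631
Step 2: 1970757631 & 1295733954 = 1160991938

1160991938


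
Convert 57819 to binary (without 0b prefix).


57819 = 1110000111011011 in binary

1110000111011011


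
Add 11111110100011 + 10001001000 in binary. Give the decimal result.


11111110100011 + 10001001000 = 100001111101011 = 17387

17387


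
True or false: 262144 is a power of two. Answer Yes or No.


0b1000000000000000000. Only one bit set => Yes

Yes


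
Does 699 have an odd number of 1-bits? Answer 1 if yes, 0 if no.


0b1010111011 has 7 ones => parity 1

1


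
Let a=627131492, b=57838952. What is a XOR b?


627131492 ^ 57838952 = 638830860

638830860


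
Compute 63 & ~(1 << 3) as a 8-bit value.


63 & ~(1 << 3) = 55

55


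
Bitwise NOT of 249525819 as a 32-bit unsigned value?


~0b1110110111110111011000111011 = 0b11110001001000001000100111000100 = 4045441476 (32-bit unsigned)

4045441476


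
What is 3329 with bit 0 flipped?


3329 ^ (1 << 0) = 3329 ^ 1 = 3328

3328


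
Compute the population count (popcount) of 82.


0b1010010 has 3 set bits

3


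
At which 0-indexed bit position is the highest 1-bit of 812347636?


0b110000011010110111000011110100. Highest set bit at position 29

29


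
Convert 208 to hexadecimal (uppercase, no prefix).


208 = D0 hex

D0


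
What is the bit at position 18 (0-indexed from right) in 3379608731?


0b11001001011100001011110010011011, position 18 = 0

0


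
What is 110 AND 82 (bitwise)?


0b1101110 & 0b1010010 = 0b1000010 = 66

66


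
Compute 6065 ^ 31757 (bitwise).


0b1011110110001 ^ 0b111110000001101 = 0b110101110111100 = 27580

27580


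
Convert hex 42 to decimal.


42 hex = 66 decimal

66


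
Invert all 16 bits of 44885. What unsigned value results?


44885 ^ 65535 = 20650

20650


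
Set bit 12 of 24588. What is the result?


24588 | (1 << 12) = 24588 | 4096 = 28684

28684


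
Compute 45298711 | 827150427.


0b10101100110011010000010111 | 0b110001010011010101000001011011 = 0b110011111111110111010001011111 = 872379487

872379487


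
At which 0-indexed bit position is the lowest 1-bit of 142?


0b10001110. Lowest set bit at position 1

1


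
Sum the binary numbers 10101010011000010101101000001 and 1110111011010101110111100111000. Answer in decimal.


10101010011000010101101000001 + 1110111011010101110111100111000 = 10001100101101110001101001111001 = 2360810105

2360810105


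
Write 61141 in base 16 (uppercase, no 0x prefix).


61141 = EED5 hex

EED5


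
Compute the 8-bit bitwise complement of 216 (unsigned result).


~0b11011000 = 0b100111 = 39 (8-bit unsigned)

39


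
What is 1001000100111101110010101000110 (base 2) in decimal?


1001000100111101110010101000110 in decimal = 1218372934

1218372934


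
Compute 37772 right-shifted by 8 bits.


0b1001001110001100 >> 8 = 0b10010011 = 147

147


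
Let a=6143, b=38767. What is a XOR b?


6143 ^ 38767 = 32912

32912


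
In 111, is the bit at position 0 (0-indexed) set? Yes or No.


0b1101111, bit 0 = 1. Yes

Yes


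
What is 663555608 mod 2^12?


663555608 & 4095 = 3608

3608


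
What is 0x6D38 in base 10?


6D38 hex = 27960 decimal

27960


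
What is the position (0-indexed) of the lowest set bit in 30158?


0b111010111001110. Lowest set bit at position 1

1


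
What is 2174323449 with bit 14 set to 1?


2174323449 | (1 << 14) = 2174323449 | 16384 = 2174339833

2174339833


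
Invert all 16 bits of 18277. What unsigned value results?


18277 ^ 65535 = 47258

47258


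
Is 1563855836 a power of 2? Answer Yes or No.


0b1011101001101101000101111011100. Multiple bits set => No

No


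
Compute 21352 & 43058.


0b101001101101000 & 0b1010100000110010 = 0b100000 = 32

32


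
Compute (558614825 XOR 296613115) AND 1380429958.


Step 1: 558614825 ^ 296613115 = 820395474
Step 2: 820395474 & 1380429958 = 273035394

273035394


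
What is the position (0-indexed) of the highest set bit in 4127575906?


0b11110110000001011100111101100010. Highest set bit at position 31

31


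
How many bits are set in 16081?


0b11111011010001 has 9 set bits

9


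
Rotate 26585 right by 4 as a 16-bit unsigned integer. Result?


Rotate 0b110011111011001 right by 4 (16-bit) = 0b1001011001111101 = 38525

38525


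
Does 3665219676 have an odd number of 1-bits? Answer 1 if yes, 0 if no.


0b11011010011101101101000001011100 has 17 ones => parity 1

1


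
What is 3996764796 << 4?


0b11101110001110011100101001111100 << 4 = 0b111011100011100111001010011111000000 = 63948236736

63948236736


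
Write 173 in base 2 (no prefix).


173 = 10101101 in binary

10101101


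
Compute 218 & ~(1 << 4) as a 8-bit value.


218 & ~(1 << 4) = 202

202


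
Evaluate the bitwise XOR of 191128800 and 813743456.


0b1011011001000110010011100000 ^ 0b110000100000001011110101100000 = 0b111011111001001101100110000000 = 1004853632

1004853632


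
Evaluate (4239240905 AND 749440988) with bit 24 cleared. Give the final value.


Step 1: 4239240905 & 749440988 = 749309640
Step 2: 749309640 & ~(1 << 24) = 749309640

749309640


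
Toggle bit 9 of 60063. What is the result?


60063 ^ (1 << 9) = 60063 ^ 512 = 59551

59551


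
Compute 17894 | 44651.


0b100010111100110 | 0b1010111001101011 = 0b1110111111101111 = 61423

61423


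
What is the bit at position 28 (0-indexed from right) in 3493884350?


0b11010000010000000111000110111110, position 28 = 1

1


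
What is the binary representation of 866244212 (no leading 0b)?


866244212 = 110011101000011101011001110100 in binary

110011101000011101011001110100


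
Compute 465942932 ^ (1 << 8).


465942932 ^ (1 << 8) = 465942932 ^ 256 = 465942676

465942676


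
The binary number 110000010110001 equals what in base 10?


110000010110001 in decimal = 24753

24753


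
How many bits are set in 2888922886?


0b10101100001100010111011100000110 has 15 set bits

15


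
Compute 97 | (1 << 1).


97 | (1 << 1) = 97 | 2 = 99

99


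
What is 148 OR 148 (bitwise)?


0b10010100 | 0b10010100 = 0b10010100 = 148

148


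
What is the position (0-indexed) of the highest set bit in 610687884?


0b100100011001100101101110001100. Highest set bit at position 29

29


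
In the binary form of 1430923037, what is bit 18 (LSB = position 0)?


0b1010101010010100010011100011101, position 18 = 0

0


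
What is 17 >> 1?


0b10001 >> 1 = 0b1000 = 8

8


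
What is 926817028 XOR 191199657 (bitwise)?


0b110111001111100001101100000100 ^ 0b1011011001010111100110101001 = 0b111100010110110110001010101101 = 1012621997

1012621997


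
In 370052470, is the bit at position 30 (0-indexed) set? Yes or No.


0b10110000011101000110101110110, bit 30 = 0. No

No


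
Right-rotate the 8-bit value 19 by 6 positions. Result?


Rotate 0b10011 right by 6 (8-bit) = 0b1001100 = 76

76


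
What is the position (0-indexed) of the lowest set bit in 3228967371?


0b11000000011101100010000111001011. Lowest set bit at position 0

0


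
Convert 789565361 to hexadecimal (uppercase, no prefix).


789565361 = 2F0FCFB1 hex

2F0FCFB1


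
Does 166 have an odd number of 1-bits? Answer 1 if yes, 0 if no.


0b10100110 has 4 ones => parity 0

0


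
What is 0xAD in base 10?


AD hex = 173 decimal

173


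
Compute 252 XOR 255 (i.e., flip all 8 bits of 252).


252 ^ 255 = 3

3


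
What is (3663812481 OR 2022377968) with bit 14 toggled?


Step 1: 3663812481 | 2022377968 = 4209729521
Step 2: 4209729521 ^ (1 << 14) = 4209729521 ^ 16384 = 4209713137

4209713137


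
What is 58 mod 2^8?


58 & 255 = 58

58


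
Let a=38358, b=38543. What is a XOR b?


38358 ^ 38543 = 857

857


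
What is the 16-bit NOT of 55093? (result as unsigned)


~0b1101011100110101 = 0b10100011001010 = 10442 (16-bit unsigned)

10442


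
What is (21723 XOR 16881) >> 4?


Step 1: 21723 ^ 16881 = 5418
Step 2: 5418 >> 4 = 338

338


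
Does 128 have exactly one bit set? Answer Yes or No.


0b10000000. Only one bit set => Yes

Yes


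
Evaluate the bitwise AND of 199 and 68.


0b11000111 & 0b1000100 = 0b1000100 = 68

68


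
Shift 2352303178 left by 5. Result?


0b10001100001101010100110001001010 << 5 = 0b1000110000110101010011000100101000000 = 75273701696

75273701696


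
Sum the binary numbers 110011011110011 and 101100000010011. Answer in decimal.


110011011110011 + 101100000010011 = 1011111100000110 = 48902

48902


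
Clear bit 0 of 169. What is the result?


169 & ~(1 << 0) = 168

168


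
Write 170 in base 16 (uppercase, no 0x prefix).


170 = AA hex

AA


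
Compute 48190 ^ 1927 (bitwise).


0b1011110000111110 ^ 0b11110000111 = 0b1011101110111001 = 48057

48057


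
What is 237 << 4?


0b11101101 << 4 = 0b111011010000 = 3792

3792


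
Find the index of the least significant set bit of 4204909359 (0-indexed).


0b11111010101000011101001100101111. Lowest set bit at position 0

0


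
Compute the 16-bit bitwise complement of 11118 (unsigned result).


~0b10101101101110 = 0b1101010010010001 = 54417 (16-bit unsigned)

54417


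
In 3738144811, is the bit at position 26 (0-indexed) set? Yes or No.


0b11011110110011111001000000101011, bit 26 = 1. Yes

Yes


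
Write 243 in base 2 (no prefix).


243 = 11110011 in binary

11110011


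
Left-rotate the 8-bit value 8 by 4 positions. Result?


Rotate 0b1000 left by 4 (8-bit) = 0b10000000 = 128

128


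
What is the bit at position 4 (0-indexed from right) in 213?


0b11010101, position 4 = 1

1


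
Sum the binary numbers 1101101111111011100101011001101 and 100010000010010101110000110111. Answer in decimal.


1101101111111011100101011001101 + 100010000010010101110000110111 = 10010000000001110010011100000100 = 2416387844

2416387844


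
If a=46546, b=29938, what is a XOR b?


46546 ^ 29938 = 49440

49440


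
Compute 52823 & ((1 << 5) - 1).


52823 & 31 = 23

23


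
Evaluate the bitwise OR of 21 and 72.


0b10101 | 0b1001000 = 0b1011101 = 93

93


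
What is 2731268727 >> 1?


0b10100010110010111101101001110111 >> 1 = 0b1010001011001011110110100111011 = 1365634363

1365634363


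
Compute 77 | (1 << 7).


77 | (1 << 7) = 77 | 128 = 205

205


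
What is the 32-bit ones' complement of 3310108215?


3310108215 ^ 4294967295 = 984859080

984859080


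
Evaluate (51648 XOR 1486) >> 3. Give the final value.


Step 1: 51648 ^ 1486 = 52238
Step 2: 52238 >> 3 = 6529

6529


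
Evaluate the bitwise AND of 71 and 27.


0b1000111 & 0b11011 = 0b11 = 3

3


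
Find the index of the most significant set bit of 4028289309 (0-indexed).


0b11110000000110101101000100011101. Highest set bit at position 31

31


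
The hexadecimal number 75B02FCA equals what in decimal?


75B02FCA hex = 1974480842 decimal

1974480842


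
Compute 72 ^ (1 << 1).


72 ^ (1 << 1) = 72 ^ 2 = 74

74


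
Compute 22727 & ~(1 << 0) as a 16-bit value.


22727 & ~(1 << 0) = 22726

22726


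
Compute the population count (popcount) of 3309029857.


0b11000101001110111100100111100001 has 17 set bits

17


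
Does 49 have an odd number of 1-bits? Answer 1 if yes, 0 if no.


0b110001 has 3 ones => parity 1

1


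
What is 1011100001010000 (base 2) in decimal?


1011100001010000 in decimal = 47184

47184


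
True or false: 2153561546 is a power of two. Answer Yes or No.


0b10000000010111001011110111001010. Multiple bits set => No

No


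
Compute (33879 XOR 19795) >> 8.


Step 1: 33879 ^ 19795 = 51460
Step 2: 51460 >> 8 = 201

201


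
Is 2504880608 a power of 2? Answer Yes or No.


0b10010101010011010111000111100000. Multiple bits set => No

No


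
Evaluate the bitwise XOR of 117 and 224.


0b1110101 ^ 0b11100000 = 0b10010101 = 149

149


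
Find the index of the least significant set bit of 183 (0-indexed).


0b10110111. Lowest set bit at position 0

0


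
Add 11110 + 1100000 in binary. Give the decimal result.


11110 + 1100000 = 1111110 = 126

126


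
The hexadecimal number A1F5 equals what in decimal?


A1F5 hex = 41461 decimal

41461


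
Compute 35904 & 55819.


0b1000110001000000 & 0b1101101000001011 = 0b1000100000000000 = 34816

34816


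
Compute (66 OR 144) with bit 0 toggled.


Step 1: 66 | 144 = 210
Step 2: 210 ^ (1 << 0) = 210 ^ 1 = 211

211


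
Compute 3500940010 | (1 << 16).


3500940010 | (1 << 16) = 3500940010 | 65536 = 3501005546

3501005546


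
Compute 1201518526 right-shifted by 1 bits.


0b1000111100111011011011110111110 >> 1 = 0b100011110011101101101111011111 = 600759263

600759263


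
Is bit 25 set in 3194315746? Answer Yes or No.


0b10111110011001010110001111100010, bit 25 = 1. Yes

Yes


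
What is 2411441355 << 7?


0b10001111101110111010110011001011 << 7 = 0b100011111011101110101100110010110000000 = 308664493440

308664493440


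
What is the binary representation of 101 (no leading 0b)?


101 = 1100101 in binary

1100101


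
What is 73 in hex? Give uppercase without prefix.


73 = 49 hex

49


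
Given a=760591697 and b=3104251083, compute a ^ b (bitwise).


760591697 ^ 3104251083 = 2488445338

2488445338


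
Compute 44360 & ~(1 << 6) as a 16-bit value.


44360 & ~(1 << 6) = 44296

44296


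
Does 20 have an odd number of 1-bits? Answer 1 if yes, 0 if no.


0b10100 has 2 ones => parity 0

0


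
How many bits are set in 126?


0b1111110 has 6 set bits

6


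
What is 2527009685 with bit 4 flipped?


2527009685 ^ (1 << 4) = 2527009685 ^ 16 = 2527009669

2527009669


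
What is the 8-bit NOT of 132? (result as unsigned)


~0b10000100 = 0b1111011 = 123 (8-bit unsigned)

123


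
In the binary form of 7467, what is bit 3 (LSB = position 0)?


0b1110100101011, position 3 = 1

1


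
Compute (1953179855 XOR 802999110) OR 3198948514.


Step 1: 1953179855 ^ 802999110 = 1538777993
Step 2: 1538777993 | 3198948514 = 4290770859

4290770859


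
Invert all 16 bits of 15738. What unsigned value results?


15738 ^ 65535 = 49797

49797


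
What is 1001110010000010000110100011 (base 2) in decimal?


1001110010000010000110100011 in decimal = 164110755

164110755


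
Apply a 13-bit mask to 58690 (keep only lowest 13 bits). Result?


58690 & 8191 = 1346

1346


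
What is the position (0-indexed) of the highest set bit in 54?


0b110110. Highest set bit at position 5

5


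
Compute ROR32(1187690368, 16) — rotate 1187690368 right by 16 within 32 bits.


Rotate 0b1000110110010101011011110000000 right by 16 (32-bit) = 0b10110111100000000100011011001010 = 3078637258

3078637258


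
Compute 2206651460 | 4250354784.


0b10000011100001101101010001000100 | 0b11111101010101110100010001100000 = 0b11111111110101111101010001100100 = 4292334692

4292334692


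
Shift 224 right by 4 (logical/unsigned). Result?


0b11100000 >> 4 = 0b1110 = 14

14


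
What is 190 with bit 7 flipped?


190 ^ (1 << 7) = 190 ^ 128 = 62

62


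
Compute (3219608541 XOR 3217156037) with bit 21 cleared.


Step 1: 3219608541 ^ 3217156037 = 2536472
Step 2: 2536472 & ~(1 << 21) = 439320

439320


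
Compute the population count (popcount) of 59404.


0b1110100000001100 has 6 set bits

6


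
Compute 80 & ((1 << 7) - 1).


80 & 127 = 80

80


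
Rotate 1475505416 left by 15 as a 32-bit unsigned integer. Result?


Rotate 0b1010111111100100110110100001000 left by 15 (32-bit) = 0b110110100001000010101111111001 = 914631673

914631673


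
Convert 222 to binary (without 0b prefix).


222 = 11011110 in binary

11011110


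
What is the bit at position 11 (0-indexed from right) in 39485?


0b1001101000111101, position 11 = 1

1


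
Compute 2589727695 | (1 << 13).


2589727695 | (1 << 13) = 2589727695 | 8192 = 2589735887

2589735887


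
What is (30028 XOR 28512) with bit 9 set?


Step 1: 30028 ^ 28512 = 6700
Step 2: 6700 | (1 << 9) = 6700 | 512 = 6700

6700
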